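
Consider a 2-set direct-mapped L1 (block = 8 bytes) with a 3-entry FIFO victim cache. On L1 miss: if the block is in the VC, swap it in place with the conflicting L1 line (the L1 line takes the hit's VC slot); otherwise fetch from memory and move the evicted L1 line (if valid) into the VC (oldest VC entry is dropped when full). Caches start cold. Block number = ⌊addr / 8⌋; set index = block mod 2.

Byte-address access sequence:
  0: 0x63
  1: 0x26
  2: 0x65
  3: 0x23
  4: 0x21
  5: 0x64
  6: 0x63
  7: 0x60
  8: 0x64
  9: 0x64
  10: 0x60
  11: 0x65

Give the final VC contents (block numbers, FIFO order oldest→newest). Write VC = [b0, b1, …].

  [0] addr=0x63 blk=12 s=0: MISS | VC []
  [1] addr=0x26 blk=4 s=0: MISS | VC [12]
  [2] addr=0x65 blk=12 s=0: VC-HIT | VC [4]
  [3] addr=0x23 blk=4 s=0: VC-HIT | VC [12]
  [4] addr=0x21 blk=4 s=0: L1-HIT | VC [12]
  [5] addr=0x64 blk=12 s=0: VC-HIT | VC [4]
  [6] addr=0x63 blk=12 s=0: L1-HIT | VC [4]
  [7] addr=0x60 blk=12 s=0: L1-HIT | VC [4]
  [8] addr=0x64 blk=12 s=0: L1-HIT | VC [4]
  [9] addr=0x64 blk=12 s=0: L1-HIT | VC [4]
  [10] addr=0x60 blk=12 s=0: L1-HIT | VC [4]
  [11] addr=0x65 blk=12 s=0: L1-HIT | VC [4]

VC = [4]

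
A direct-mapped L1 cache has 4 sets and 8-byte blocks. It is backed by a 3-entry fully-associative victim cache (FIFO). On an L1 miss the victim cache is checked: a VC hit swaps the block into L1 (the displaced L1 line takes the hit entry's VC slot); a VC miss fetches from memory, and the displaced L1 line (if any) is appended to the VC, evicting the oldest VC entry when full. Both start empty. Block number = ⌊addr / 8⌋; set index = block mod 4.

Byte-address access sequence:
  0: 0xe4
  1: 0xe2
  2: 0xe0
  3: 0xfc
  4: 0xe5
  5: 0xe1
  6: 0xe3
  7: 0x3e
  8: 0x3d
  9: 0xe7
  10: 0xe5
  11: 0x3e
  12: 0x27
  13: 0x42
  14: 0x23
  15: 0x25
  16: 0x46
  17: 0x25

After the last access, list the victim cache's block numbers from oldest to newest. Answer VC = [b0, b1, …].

VC = [31, 28, 8]

#0 0xe4→b28/s0 MISS; vc=[]
#1 0xe2→b28/s0 L1-HIT; vc=[]
#2 0xe0→b28/s0 L1-HIT; vc=[]
#3 0xfc→b31/s3 MISS; vc=[]
#4 0xe5→b28/s0 L1-HIT; vc=[]
#5 0xe1→b28/s0 L1-HIT; vc=[]
#6 0xe3→b28/s0 L1-HIT; vc=[]
#7 0x3e→b7/s3 MISS; vc=[31]
#8 0x3d→b7/s3 L1-HIT; vc=[31]
#9 0xe7→b28/s0 L1-HIT; vc=[31]
#10 0xe5→b28/s0 L1-HIT; vc=[31]
#11 0x3e→b7/s3 L1-HIT; vc=[31]
#12 0x27→b4/s0 MISS; vc=[31,28]
#13 0x42→b8/s0 MISS; vc=[31,28,4]
#14 0x23→b4/s0 VC-HIT; vc=[31,28,8]
#15 0x25→b4/s0 L1-HIT; vc=[31,28,8]
#16 0x46→b8/s0 VC-HIT; vc=[31,28,4]
#17 0x25→b4/s0 VC-HIT; vc=[31,28,8]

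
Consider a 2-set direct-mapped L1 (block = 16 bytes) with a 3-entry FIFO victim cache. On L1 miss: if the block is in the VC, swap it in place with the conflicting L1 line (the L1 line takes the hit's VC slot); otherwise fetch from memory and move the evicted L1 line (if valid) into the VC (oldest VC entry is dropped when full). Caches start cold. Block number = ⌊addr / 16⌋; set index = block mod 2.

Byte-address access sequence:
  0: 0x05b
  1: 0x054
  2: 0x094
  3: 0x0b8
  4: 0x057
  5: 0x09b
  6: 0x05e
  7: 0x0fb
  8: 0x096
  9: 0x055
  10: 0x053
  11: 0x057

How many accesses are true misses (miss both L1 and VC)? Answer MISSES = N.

MISSES = 4

0: 0x5b (blk 5, set 1) → MISS  vc=[]
1: 0x54 (blk 5, set 1) → L1-HIT  vc=[]
2: 0x94 (blk 9, set 1) → MISS  vc=[5]
3: 0xb8 (blk 11, set 1) → MISS  vc=[5, 9]
4: 0x57 (blk 5, set 1) → VC-HIT  vc=[11, 9]
5: 0x9b (blk 9, set 1) → VC-HIT  vc=[11, 5]
6: 0x5e (blk 5, set 1) → VC-HIT  vc=[11, 9]
7: 0xfb (blk 15, set 1) → MISS  vc=[11, 9, 5]
8: 0x96 (blk 9, set 1) → VC-HIT  vc=[11, 15, 5]
9: 0x55 (blk 5, set 1) → VC-HIT  vc=[11, 15, 9]
10: 0x53 (blk 5, set 1) → L1-HIT  vc=[11, 15, 9]
11: 0x57 (blk 5, set 1) → L1-HIT  vc=[11, 15, 9]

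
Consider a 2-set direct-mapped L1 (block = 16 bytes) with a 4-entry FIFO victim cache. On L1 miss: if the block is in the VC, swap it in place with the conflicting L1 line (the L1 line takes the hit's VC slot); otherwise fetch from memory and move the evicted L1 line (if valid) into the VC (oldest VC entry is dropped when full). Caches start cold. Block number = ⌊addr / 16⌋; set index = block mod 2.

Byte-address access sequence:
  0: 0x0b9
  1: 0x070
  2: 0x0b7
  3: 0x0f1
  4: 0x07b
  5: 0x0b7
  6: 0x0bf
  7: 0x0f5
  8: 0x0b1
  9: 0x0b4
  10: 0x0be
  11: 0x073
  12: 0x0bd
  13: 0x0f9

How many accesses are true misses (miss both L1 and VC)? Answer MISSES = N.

MISSES = 3

  [0] addr=0xb9 blk=11 s=1: MISS | VC []
  [1] addr=0x70 blk=7 s=1: MISS | VC [11]
  [2] addr=0xb7 blk=11 s=1: VC-HIT | VC [7]
  [3] addr=0xf1 blk=15 s=1: MISS | VC [7, 11]
  [4] addr=0x7b blk=7 s=1: VC-HIT | VC [15, 11]
  [5] addr=0xb7 blk=11 s=1: VC-HIT | VC [15, 7]
  [6] addr=0xbf blk=11 s=1: L1-HIT | VC [15, 7]
  [7] addr=0xf5 blk=15 s=1: VC-HIT | VC [11, 7]
  [8] addr=0xb1 blk=11 s=1: VC-HIT | VC [15, 7]
  [9] addr=0xb4 blk=11 s=1: L1-HIT | VC [15, 7]
  [10] addr=0xbe blk=11 s=1: L1-HIT | VC [15, 7]
  [11] addr=0x73 blk=7 s=1: VC-HIT | VC [15, 11]
  [12] addr=0xbd blk=11 s=1: VC-HIT | VC [15, 7]
  [13] addr=0xf9 blk=15 s=1: VC-HIT | VC [11, 7]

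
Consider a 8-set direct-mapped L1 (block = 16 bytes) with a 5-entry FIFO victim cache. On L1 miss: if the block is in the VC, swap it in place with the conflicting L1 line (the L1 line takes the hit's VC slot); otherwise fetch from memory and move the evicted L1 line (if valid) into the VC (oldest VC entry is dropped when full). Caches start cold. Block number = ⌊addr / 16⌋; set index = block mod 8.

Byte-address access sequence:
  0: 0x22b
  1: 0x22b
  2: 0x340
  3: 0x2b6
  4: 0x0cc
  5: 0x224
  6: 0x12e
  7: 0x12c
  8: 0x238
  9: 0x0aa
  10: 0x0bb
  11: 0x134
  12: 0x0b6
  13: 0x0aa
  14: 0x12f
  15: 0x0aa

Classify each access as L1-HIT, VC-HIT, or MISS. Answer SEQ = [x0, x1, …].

SEQ = [MISS, L1-HIT, MISS, MISS, MISS, L1-HIT, MISS, L1-HIT, MISS, MISS, MISS, MISS, VC-HIT, L1-HIT, VC-HIT, VC-HIT]

  [0] addr=0x22b blk=34 s=2: MISS | VC []
  [1] addr=0x22b blk=34 s=2: L1-HIT | VC []
  [2] addr=0x340 blk=52 s=4: MISS | VC []
  [3] addr=0x2b6 blk=43 s=3: MISS | VC []
  [4] addr=0xcc blk=12 s=4: MISS | VC [52]
  [5] addr=0x224 blk=34 s=2: L1-HIT | VC [52]
  [6] addr=0x12e blk=18 s=2: MISS | VC [52, 34]
  [7] addr=0x12c blk=18 s=2: L1-HIT | VC [52, 34]
  [8] addr=0x238 blk=35 s=3: MISS | VC [52, 34, 43]
  [9] addr=0xaa blk=10 s=2: MISS | VC [52, 34, 43, 18]
  [10] addr=0xbb blk=11 s=3: MISS | VC [52, 34, 43, 18, 35]
  [11] addr=0x134 blk=19 s=3: MISS | VC [34, 43, 18, 35, 11]
  [12] addr=0xb6 blk=11 s=3: VC-HIT | VC [34, 43, 18, 35, 19]
  [13] addr=0xaa blk=10 s=2: L1-HIT | VC [34, 43, 18, 35, 19]
  [14] addr=0x12f blk=18 s=2: VC-HIT | VC [34, 43, 10, 35, 19]
  [15] addr=0xaa blk=10 s=2: VC-HIT | VC [34, 43, 18, 35, 19]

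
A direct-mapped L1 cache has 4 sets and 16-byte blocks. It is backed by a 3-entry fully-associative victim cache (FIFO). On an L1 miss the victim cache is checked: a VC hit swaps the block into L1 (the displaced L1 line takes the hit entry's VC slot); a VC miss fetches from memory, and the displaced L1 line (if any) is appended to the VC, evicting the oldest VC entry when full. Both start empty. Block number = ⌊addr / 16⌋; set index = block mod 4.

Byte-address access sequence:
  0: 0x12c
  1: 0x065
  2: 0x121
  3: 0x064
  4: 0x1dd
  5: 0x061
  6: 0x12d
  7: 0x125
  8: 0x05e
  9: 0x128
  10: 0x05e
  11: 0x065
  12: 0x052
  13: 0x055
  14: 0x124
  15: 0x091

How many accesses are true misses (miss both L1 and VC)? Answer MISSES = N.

MISSES = 5

  [0] addr=0x12c blk=18 s=2: MISS | VC []
  [1] addr=0x65 blk=6 s=2: MISS | VC [18]
  [2] addr=0x121 blk=18 s=2: VC-HIT | VC [6]
  [3] addr=0x64 blk=6 s=2: VC-HIT | VC [18]
  [4] addr=0x1dd blk=29 s=1: MISS | VC [18]
  [5] addr=0x61 blk=6 s=2: L1-HIT | VC [18]
  [6] addr=0x12d blk=18 s=2: VC-HIT | VC [6]
  [7] addr=0x125 blk=18 s=2: L1-HIT | VC [6]
  [8] addr=0x5e blk=5 s=1: MISS | VC [6, 29]
  [9] addr=0x128 blk=18 s=2: L1-HIT | VC [6, 29]
  [10] addr=0x5e blk=5 s=1: L1-HIT | VC [6, 29]
  [11] addr=0x65 blk=6 s=2: VC-HIT | VC [18, 29]
  [12] addr=0x52 blk=5 s=1: L1-HIT | VC [18, 29]
  [13] addr=0x55 blk=5 s=1: L1-HIT | VC [18, 29]
  [14] addr=0x124 blk=18 s=2: VC-HIT | VC [6, 29]
  [15] addr=0x91 blk=9 s=1: MISS | VC [6, 29, 5]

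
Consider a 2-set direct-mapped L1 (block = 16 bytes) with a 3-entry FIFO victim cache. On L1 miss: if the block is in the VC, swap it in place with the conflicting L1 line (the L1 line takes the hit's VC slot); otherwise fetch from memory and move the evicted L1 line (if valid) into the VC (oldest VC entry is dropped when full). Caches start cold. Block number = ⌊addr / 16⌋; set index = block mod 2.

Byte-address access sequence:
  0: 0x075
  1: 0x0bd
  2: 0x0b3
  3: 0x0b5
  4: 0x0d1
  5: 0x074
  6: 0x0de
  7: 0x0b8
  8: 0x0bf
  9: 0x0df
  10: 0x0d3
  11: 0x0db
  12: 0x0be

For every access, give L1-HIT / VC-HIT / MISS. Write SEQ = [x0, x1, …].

SEQ = [MISS, MISS, L1-HIT, L1-HIT, MISS, VC-HIT, VC-HIT, VC-HIT, L1-HIT, VC-HIT, L1-HIT, L1-HIT, VC-HIT]

  [0] addr=0x75 blk=7 s=1: MISS | VC []
  [1] addr=0xbd blk=11 s=1: MISS | VC [7]
  [2] addr=0xb3 blk=11 s=1: L1-HIT | VC [7]
  [3] addr=0xb5 blk=11 s=1: L1-HIT | VC [7]
  [4] addr=0xd1 blk=13 s=1: MISS | VC [7, 11]
  [5] addr=0x74 blk=7 s=1: VC-HIT | VC [13, 11]
  [6] addr=0xde blk=13 s=1: VC-HIT | VC [7, 11]
  [7] addr=0xb8 blk=11 s=1: VC-HIT | VC [7, 13]
  [8] addr=0xbf blk=11 s=1: L1-HIT | VC [7, 13]
  [9] addr=0xdf blk=13 s=1: VC-HIT | VC [7, 11]
  [10] addr=0xd3 blk=13 s=1: L1-HIT | VC [7, 11]
  [11] addr=0xdb blk=13 s=1: L1-HIT | VC [7, 11]
  [12] addr=0xbe blk=11 s=1: VC-HIT | VC [7, 13]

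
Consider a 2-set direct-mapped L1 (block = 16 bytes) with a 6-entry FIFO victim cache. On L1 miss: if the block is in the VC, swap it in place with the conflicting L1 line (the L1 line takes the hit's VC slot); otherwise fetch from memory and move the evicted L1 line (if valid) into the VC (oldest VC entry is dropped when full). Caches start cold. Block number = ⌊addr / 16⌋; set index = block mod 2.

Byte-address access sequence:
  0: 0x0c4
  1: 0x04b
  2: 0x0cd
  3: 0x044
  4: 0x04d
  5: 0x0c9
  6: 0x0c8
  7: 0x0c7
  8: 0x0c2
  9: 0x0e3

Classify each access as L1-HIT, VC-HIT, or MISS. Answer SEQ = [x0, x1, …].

#0 0xc4→b12/s0 MISS; vc=[]
#1 0x4b→b4/s0 MISS; vc=[12]
#2 0xcd→b12/s0 VC-HIT; vc=[4]
#3 0x44→b4/s0 VC-HIT; vc=[12]
#4 0x4d→b4/s0 L1-HIT; vc=[12]
#5 0xc9→b12/s0 VC-HIT; vc=[4]
#6 0xc8→b12/s0 L1-HIT; vc=[4]
#7 0xc7→b12/s0 L1-HIT; vc=[4]
#8 0xc2→b12/s0 L1-HIT; vc=[4]
#9 0xe3→b14/s0 MISS; vc=[4,12]

SEQ = [MISS, MISS, VC-HIT, VC-HIT, L1-HIT, VC-HIT, L1-HIT, L1-HIT, L1-HIT, MISS]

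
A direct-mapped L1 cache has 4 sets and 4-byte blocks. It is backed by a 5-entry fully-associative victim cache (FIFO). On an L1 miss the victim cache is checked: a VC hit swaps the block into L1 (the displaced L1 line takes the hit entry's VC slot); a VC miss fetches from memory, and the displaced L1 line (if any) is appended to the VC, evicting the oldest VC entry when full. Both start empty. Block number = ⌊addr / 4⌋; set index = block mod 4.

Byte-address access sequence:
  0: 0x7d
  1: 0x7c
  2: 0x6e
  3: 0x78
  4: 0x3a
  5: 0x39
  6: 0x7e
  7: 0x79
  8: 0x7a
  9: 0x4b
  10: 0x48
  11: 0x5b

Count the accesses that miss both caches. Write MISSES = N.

  [0] addr=0x7d blk=31 s=3: MISS | VC []
  [1] addr=0x7c blk=31 s=3: L1-HIT | VC []
  [2] addr=0x6e blk=27 s=3: MISS | VC [31]
  [3] addr=0x78 blk=30 s=2: MISS | VC [31]
  [4] addr=0x3a blk=14 s=2: MISS | VC [31, 30]
  [5] addr=0x39 blk=14 s=2: L1-HIT | VC [31, 30]
  [6] addr=0x7e blk=31 s=3: VC-HIT | VC [27, 30]
  [7] addr=0x79 blk=30 s=2: VC-HIT | VC [27, 14]
  [8] addr=0x7a blk=30 s=2: L1-HIT | VC [27, 14]
  [9] addr=0x4b blk=18 s=2: MISS | VC [27, 14, 30]
  [10] addr=0x48 blk=18 s=2: L1-HIT | VC [27, 14, 30]
  [11] addr=0x5b blk=22 s=2: MISS | VC [27, 14, 30, 18]

MISSES = 6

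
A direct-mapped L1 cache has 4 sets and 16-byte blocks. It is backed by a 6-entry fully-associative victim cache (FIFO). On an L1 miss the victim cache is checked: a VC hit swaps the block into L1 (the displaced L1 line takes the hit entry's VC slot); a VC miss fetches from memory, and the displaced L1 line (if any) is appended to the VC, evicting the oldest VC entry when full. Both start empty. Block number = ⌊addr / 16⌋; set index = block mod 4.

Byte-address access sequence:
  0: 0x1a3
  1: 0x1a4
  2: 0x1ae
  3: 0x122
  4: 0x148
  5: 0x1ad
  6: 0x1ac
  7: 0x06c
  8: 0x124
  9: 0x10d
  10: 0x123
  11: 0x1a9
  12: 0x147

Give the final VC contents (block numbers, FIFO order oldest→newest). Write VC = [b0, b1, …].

#0 0x1a3→b26/s2 MISS; vc=[]
#1 0x1a4→b26/s2 L1-HIT; vc=[]
#2 0x1ae→b26/s2 L1-HIT; vc=[]
#3 0x122→b18/s2 MISS; vc=[26]
#4 0x148→b20/s0 MISS; vc=[26]
#5 0x1ad→b26/s2 VC-HIT; vc=[18]
#6 0x1ac→b26/s2 L1-HIT; vc=[18]
#7 0x6c→b6/s2 MISS; vc=[18,26]
#8 0x124→b18/s2 VC-HIT; vc=[6,26]
#9 0x10d→b16/s0 MISS; vc=[6,26,20]
#10 0x123→b18/s2 L1-HIT; vc=[6,26,20]
#11 0x1a9→b26/s2 VC-HIT; vc=[6,18,20]
#12 0x147→b20/s0 VC-HIT; vc=[6,18,16]

VC = [6, 18, 16]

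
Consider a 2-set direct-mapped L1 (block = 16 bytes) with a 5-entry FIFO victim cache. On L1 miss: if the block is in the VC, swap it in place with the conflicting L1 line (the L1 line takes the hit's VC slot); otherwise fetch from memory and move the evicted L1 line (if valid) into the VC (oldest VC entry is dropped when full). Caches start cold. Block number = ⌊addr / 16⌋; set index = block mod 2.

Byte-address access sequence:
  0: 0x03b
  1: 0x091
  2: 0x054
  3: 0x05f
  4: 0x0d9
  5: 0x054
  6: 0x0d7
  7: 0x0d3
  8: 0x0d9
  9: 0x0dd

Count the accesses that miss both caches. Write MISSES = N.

0: 0x3b (blk 3, set 1) → MISS  vc=[]
1: 0x91 (blk 9, set 1) → MISS  vc=[3]
2: 0x54 (blk 5, set 1) → MISS  vc=[3, 9]
3: 0x5f (blk 5, set 1) → L1-HIT  vc=[3, 9]
4: 0xd9 (blk 13, set 1) → MISS  vc=[3, 9, 5]
5: 0x54 (blk 5, set 1) → VC-HIT  vc=[3, 9, 13]
6: 0xd7 (blk 13, set 1) → VC-HIT  vc=[3, 9, 5]
7: 0xd3 (blk 13, set 1) → L1-HIT  vc=[3, 9, 5]
8: 0xd9 (blk 13, set 1) → L1-HIT  vc=[3, 9, 5]
9: 0xdd (blk 13, set 1) → L1-HIT  vc=[3, 9, 5]

MISSES = 4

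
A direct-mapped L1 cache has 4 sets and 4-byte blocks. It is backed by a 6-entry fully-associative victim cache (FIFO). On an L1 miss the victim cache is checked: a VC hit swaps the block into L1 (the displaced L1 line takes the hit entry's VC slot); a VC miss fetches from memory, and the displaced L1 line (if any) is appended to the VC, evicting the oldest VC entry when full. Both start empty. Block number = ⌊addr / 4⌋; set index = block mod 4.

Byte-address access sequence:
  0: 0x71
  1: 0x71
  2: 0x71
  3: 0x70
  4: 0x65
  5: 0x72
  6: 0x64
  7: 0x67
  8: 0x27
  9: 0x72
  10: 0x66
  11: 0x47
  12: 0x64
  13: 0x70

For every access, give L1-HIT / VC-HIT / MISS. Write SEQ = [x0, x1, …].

SEQ = [MISS, L1-HIT, L1-HIT, L1-HIT, MISS, L1-HIT, L1-HIT, L1-HIT, MISS, L1-HIT, VC-HIT, MISS, VC-HIT, L1-HIT]

0: 0x71 (blk 28, set 0) → MISS  vc=[]
1: 0x71 (blk 28, set 0) → L1-HIT  vc=[]
2: 0x71 (blk 28, set 0) → L1-HIT  vc=[]
3: 0x70 (blk 28, set 0) → L1-HIT  vc=[]
4: 0x65 (blk 25, set 1) → MISS  vc=[]
5: 0x72 (blk 28, set 0) → L1-HIT  vc=[]
6: 0x64 (blk 25, set 1) → L1-HIT  vc=[]
7: 0x67 (blk 25, set 1) → L1-HIT  vc=[]
8: 0x27 (blk 9, set 1) → MISS  vc=[25]
9: 0x72 (blk 28, set 0) → L1-HIT  vc=[25]
10: 0x66 (blk 25, set 1) → VC-HIT  vc=[9]
11: 0x47 (blk 17, set 1) → MISS  vc=[9, 25]
12: 0x64 (blk 25, set 1) → VC-HIT  vc=[9, 17]
13: 0x70 (blk 28, set 0) → L1-HIT  vc=[9, 17]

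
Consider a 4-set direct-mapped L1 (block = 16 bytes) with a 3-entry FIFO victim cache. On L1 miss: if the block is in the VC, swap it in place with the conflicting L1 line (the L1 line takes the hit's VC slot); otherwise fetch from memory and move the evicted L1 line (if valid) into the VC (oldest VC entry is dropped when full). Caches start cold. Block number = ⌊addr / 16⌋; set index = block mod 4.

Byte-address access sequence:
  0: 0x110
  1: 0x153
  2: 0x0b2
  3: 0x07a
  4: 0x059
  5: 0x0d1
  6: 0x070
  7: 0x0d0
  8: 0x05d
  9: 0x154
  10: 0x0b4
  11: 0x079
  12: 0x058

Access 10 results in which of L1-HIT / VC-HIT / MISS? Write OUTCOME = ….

OUTCOME = VC-HIT

0: 0x110 (blk 17, set 1) → MISS  vc=[]
1: 0x153 (blk 21, set 1) → MISS  vc=[17]
2: 0xb2 (blk 11, set 3) → MISS  vc=[17]
3: 0x7a (blk 7, set 3) → MISS  vc=[17, 11]
4: 0x59 (blk 5, set 1) → MISS  vc=[17, 11, 21]
5: 0xd1 (blk 13, set 1) → MISS  vc=[11, 21, 5]
6: 0x70 (blk 7, set 3) → L1-HIT  vc=[11, 21, 5]
7: 0xd0 (blk 13, set 1) → L1-HIT  vc=[11, 21, 5]
8: 0x5d (blk 5, set 1) → VC-HIT  vc=[11, 21, 13]
9: 0x154 (blk 21, set 1) → VC-HIT  vc=[11, 5, 13]
10: 0xb4 (blk 11, set 3) → VC-HIT  vc=[7, 5, 13]
11: 0x79 (blk 7, set 3) → VC-HIT  vc=[11, 5, 13]
12: 0x58 (blk 5, set 1) → VC-HIT  vc=[11, 21, 13]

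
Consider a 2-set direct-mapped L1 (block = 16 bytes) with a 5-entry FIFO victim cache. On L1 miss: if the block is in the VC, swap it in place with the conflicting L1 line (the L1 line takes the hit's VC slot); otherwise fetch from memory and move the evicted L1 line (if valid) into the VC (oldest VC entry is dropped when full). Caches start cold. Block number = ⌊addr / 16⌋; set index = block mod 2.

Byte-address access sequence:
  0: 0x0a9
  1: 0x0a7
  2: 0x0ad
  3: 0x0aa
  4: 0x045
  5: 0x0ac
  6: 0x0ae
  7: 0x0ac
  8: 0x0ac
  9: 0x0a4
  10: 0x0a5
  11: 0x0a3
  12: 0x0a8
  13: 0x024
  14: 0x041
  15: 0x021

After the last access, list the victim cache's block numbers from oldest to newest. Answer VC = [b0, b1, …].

#0 0xa9→b10/s0 MISS; vc=[]
#1 0xa7→b10/s0 L1-HIT; vc=[]
#2 0xad→b10/s0 L1-HIT; vc=[]
#3 0xaa→b10/s0 L1-HIT; vc=[]
#4 0x45→b4/s0 MISS; vc=[10]
#5 0xac→b10/s0 VC-HIT; vc=[4]
#6 0xae→b10/s0 L1-HIT; vc=[4]
#7 0xac→b10/s0 L1-HIT; vc=[4]
#8 0xac→b10/s0 L1-HIT; vc=[4]
#9 0xa4→b10/s0 L1-HIT; vc=[4]
#10 0xa5→b10/s0 L1-HIT; vc=[4]
#11 0xa3→b10/s0 L1-HIT; vc=[4]
#12 0xa8→b10/s0 L1-HIT; vc=[4]
#13 0x24→b2/s0 MISS; vc=[4,10]
#14 0x41→b4/s0 VC-HIT; vc=[2,10]
#15 0x21→b2/s0 VC-HIT; vc=[4,10]

VC = [4, 10]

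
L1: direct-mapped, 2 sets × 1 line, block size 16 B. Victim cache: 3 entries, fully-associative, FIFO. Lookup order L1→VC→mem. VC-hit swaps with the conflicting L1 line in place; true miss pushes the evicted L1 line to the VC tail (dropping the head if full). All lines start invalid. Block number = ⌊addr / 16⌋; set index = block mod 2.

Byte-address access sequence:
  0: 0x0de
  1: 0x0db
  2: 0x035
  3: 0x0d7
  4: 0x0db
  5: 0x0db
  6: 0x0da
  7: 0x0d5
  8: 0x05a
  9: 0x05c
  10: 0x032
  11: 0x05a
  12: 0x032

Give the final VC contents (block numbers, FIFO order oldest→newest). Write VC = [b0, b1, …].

VC = [5, 13]

#0 0xde→b13/s1 MISS; vc=[]
#1 0xdb→b13/s1 L1-HIT; vc=[]
#2 0x35→b3/s1 MISS; vc=[13]
#3 0xd7→b13/s1 VC-HIT; vc=[3]
#4 0xdb→b13/s1 L1-HIT; vc=[3]
#5 0xdb→b13/s1 L1-HIT; vc=[3]
#6 0xda→b13/s1 L1-HIT; vc=[3]
#7 0xd5→b13/s1 L1-HIT; vc=[3]
#8 0x5a→b5/s1 MISS; vc=[3,13]
#9 0x5c→b5/s1 L1-HIT; vc=[3,13]
#10 0x32→b3/s1 VC-HIT; vc=[5,13]
#11 0x5a→b5/s1 VC-HIT; vc=[3,13]
#12 0x32→b3/s1 VC-HIT; vc=[5,13]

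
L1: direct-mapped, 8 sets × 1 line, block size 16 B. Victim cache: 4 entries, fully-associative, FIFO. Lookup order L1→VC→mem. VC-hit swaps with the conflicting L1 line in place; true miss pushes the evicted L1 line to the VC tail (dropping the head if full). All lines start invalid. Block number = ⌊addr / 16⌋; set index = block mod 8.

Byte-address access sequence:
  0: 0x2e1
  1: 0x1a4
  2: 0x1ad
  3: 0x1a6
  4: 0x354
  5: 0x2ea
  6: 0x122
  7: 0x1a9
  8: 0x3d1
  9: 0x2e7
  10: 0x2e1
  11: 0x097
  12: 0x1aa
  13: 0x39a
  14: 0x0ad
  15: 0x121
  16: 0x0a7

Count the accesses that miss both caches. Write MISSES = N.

MISSES = 8

0: 0x2e1 (blk 46, set 6) → MISS  vc=[]
1: 0x1a4 (blk 26, set 2) → MISS  vc=[]
2: 0x1ad (blk 26, set 2) → L1-HIT  vc=[]
3: 0x1a6 (blk 26, set 2) → L1-HIT  vc=[]
4: 0x354 (blk 53, set 5) → MISS  vc=[]
5: 0x2ea (blk 46, set 6) → L1-HIT  vc=[]
6: 0x122 (blk 18, set 2) → MISS  vc=[26]
7: 0x1a9 (blk 26, set 2) → VC-HIT  vc=[18]
8: 0x3d1 (blk 61, set 5) → MISS  vc=[18, 53]
9: 0x2e7 (blk 46, set 6) → L1-HIT  vc=[18, 53]
10: 0x2e1 (blk 46, set 6) → L1-HIT  vc=[18, 53]
11: 0x97 (blk 9, set 1) → MISS  vc=[18, 53]
12: 0x1aa (blk 26, set 2) → L1-HIT  vc=[18, 53]
13: 0x39a (blk 57, set 1) → MISS  vc=[18, 53, 9]
14: 0xad (blk 10, set 2) → MISS  vc=[18, 53, 9, 26]
15: 0x121 (blk 18, set 2) → VC-HIT  vc=[10, 53, 9, 26]
16: 0xa7 (blk 10, set 2) → VC-HIT  vc=[18, 53, 9, 26]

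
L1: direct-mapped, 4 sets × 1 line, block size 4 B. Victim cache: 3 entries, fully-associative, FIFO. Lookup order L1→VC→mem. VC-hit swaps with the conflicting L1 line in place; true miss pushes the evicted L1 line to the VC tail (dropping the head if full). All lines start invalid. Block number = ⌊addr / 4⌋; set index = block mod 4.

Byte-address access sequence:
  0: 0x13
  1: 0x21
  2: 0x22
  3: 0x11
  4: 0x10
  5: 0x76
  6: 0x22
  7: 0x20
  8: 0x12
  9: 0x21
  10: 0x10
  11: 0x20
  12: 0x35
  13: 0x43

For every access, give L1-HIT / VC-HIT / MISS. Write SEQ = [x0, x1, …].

  [0] addr=0x13 blk=4 s=0: MISS | VC []
  [1] addr=0x21 blk=8 s=0: MISS | VC [4]
  [2] addr=0x22 blk=8 s=0: L1-HIT | VC [4]
  [3] addr=0x11 blk=4 s=0: VC-HIT | VC [8]
  [4] addr=0x10 blk=4 s=0: L1-HIT | VC [8]
  [5] addr=0x76 blk=29 s=1: MISS | VC [8]
  [6] addr=0x22 blk=8 s=0: VC-HIT | VC [4]
  [7] addr=0x20 blk=8 s=0: L1-HIT | VC [4]
  [8] addr=0x12 blk=4 s=0: VC-HIT | VC [8]
  [9] addr=0x21 blk=8 s=0: VC-HIT | VC [4]
  [10] addr=0x10 blk=4 s=0: VC-HIT | VC [8]
  [11] addr=0x20 blk=8 s=0: VC-HIT | VC [4]
  [12] addr=0x35 blk=13 s=1: MISS | VC [4, 29]
  [13] addr=0x43 blk=16 s=0: MISS | VC [4, 29, 8]

SEQ = [MISS, MISS, L1-HIT, VC-HIT, L1-HIT, MISS, VC-HIT, L1-HIT, VC-HIT, VC-HIT, VC-HIT, VC-HIT, MISS, MISS]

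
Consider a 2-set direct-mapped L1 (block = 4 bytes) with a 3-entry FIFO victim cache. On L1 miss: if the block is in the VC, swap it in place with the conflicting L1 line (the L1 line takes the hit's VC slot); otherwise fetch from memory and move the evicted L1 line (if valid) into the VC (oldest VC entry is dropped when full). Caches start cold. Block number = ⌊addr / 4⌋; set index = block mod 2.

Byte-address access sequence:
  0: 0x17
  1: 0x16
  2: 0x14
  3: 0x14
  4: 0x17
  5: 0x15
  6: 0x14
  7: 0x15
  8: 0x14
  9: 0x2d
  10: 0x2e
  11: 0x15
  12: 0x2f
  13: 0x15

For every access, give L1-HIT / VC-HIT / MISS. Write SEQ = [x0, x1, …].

  [0] addr=0x17 blk=5 s=1: MISS | VC []
  [1] addr=0x16 blk=5 s=1: L1-HIT | VC []
  [2] addr=0x14 blk=5 s=1: L1-HIT | VC []
  [3] addr=0x14 blk=5 s=1: L1-HIT | VC []
  [4] addr=0x17 blk=5 s=1: L1-HIT | VC []
  [5] addr=0x15 blk=5 s=1: L1-HIT | VC []
  [6] addr=0x14 blk=5 s=1: L1-HIT | VC []
  [7] addr=0x15 blk=5 s=1: L1-HIT | VC []
  [8] addr=0x14 blk=5 s=1: L1-HIT | VC []
  [9] addr=0x2d blk=11 s=1: MISS | VC [5]
  [10] addr=0x2e blk=11 s=1: L1-HIT | VC [5]
  [11] addr=0x15 blk=5 s=1: VC-HIT | VC [11]
  [12] addr=0x2f blk=11 s=1: VC-HIT | VC [5]
  [13] addr=0x15 blk=5 s=1: VC-HIT | VC [11]

SEQ = [MISS, L1-HIT, L1-HIT, L1-HIT, L1-HIT, L1-HIT, L1-HIT, L1-HIT, L1-HIT, MISS, L1-HIT, VC-HIT, VC-HIT, VC-HIT]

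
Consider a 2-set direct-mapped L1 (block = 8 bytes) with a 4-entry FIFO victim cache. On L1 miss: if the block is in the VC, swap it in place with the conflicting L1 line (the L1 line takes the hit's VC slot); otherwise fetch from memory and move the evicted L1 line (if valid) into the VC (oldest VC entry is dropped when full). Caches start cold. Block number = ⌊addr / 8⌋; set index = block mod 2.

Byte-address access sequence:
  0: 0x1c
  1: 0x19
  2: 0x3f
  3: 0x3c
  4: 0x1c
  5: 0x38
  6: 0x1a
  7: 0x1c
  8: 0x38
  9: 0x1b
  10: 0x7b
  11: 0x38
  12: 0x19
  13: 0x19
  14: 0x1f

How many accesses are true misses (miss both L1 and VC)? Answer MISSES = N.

#0 0x1c→b3/s1 MISS; vc=[]
#1 0x19→b3/s1 L1-HIT; vc=[]
#2 0x3f→b7/s1 MISS; vc=[3]
#3 0x3c→b7/s1 L1-HIT; vc=[3]
#4 0x1c→b3/s1 VC-HIT; vc=[7]
#5 0x38→b7/s1 VC-HIT; vc=[3]
#6 0x1a→b3/s1 VC-HIT; vc=[7]
#7 0x1c→b3/s1 L1-HIT; vc=[7]
#8 0x38→b7/s1 VC-HIT; vc=[3]
#9 0x1b→b3/s1 VC-HIT; vc=[7]
#10 0x7b→b15/s1 MISS; vc=[7,3]
#11 0x38→b7/s1 VC-HIT; vc=[15,3]
#12 0x19→b3/s1 VC-HIT; vc=[15,7]
#13 0x19→b3/s1 L1-HIT; vc=[15,7]
#14 0x1f→b3/s1 L1-HIT; vc=[15,7]

MISSES = 3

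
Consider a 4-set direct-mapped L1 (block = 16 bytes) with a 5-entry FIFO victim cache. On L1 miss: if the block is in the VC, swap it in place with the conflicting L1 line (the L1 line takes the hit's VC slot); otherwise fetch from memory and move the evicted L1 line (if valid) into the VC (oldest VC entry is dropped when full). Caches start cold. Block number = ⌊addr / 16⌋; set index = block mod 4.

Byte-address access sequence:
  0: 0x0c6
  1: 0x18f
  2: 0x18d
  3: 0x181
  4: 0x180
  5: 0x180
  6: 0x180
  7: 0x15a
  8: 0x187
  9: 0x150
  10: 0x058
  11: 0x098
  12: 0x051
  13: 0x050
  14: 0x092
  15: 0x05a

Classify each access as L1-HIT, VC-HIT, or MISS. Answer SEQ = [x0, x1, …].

SEQ = [MISS, MISS, L1-HIT, L1-HIT, L1-HIT, L1-HIT, L1-HIT, MISS, L1-HIT, L1-HIT, MISS, MISS, VC-HIT, L1-HIT, VC-HIT, VC-HIT]

#0 0xc6→b12/s0 MISS; vc=[]
#1 0x18f→b24/s0 MISS; vc=[12]
#2 0x18d→b24/s0 L1-HIT; vc=[12]
#3 0x181→b24/s0 L1-HIT; vc=[12]
#4 0x180→b24/s0 L1-HIT; vc=[12]
#5 0x180→b24/s0 L1-HIT; vc=[12]
#6 0x180→b24/s0 L1-HIT; vc=[12]
#7 0x15a→b21/s1 MISS; vc=[12]
#8 0x187→b24/s0 L1-HIT; vc=[12]
#9 0x150→b21/s1 L1-HIT; vc=[12]
#10 0x58→b5/s1 MISS; vc=[12,21]
#11 0x98→b9/s1 MISS; vc=[12,21,5]
#12 0x51→b5/s1 VC-HIT; vc=[12,21,9]
#13 0x50→b5/s1 L1-HIT; vc=[12,21,9]
#14 0x92→b9/s1 VC-HIT; vc=[12,21,5]
#15 0x5a→b5/s1 VC-HIT; vc=[12,21,9]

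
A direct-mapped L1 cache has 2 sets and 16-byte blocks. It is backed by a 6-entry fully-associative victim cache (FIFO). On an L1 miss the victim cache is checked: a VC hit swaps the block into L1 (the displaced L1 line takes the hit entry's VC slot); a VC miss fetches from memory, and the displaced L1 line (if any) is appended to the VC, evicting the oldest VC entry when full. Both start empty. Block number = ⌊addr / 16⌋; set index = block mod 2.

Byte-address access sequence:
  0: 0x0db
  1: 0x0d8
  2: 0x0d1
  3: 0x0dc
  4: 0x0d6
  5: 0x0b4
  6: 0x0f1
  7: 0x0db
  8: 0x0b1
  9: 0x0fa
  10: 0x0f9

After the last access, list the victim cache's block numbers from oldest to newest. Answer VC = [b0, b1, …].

VC = [11, 13]

#0 0xdb→b13/s1 MISS; vc=[]
#1 0xd8→b13/s1 L1-HIT; vc=[]
#2 0xd1→b13/s1 L1-HIT; vc=[]
#3 0xdc→b13/s1 L1-HIT; vc=[]
#4 0xd6→b13/s1 L1-HIT; vc=[]
#5 0xb4→b11/s1 MISS; vc=[13]
#6 0xf1→b15/s1 MISS; vc=[13,11]
#7 0xdb→b13/s1 VC-HIT; vc=[15,11]
#8 0xb1→b11/s1 VC-HIT; vc=[15,13]
#9 0xfa→b15/s1 VC-HIT; vc=[11,13]
#10 0xf9→b15/s1 L1-HIT; vc=[11,13]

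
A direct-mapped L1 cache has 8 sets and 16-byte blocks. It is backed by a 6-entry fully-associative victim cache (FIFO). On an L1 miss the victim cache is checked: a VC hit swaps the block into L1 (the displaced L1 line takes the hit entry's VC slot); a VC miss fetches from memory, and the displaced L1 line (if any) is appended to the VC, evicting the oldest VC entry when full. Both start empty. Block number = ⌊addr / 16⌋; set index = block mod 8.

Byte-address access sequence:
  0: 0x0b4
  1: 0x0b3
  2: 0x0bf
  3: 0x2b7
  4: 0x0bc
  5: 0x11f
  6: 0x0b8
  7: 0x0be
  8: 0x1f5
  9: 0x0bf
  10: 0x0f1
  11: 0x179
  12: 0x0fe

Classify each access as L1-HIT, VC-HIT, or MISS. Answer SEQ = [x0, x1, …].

SEQ = [MISS, L1-HIT, L1-HIT, MISS, VC-HIT, MISS, L1-HIT, L1-HIT, MISS, L1-HIT, MISS, MISS, VC-HIT]

0: 0xb4 (blk 11, set 3) → MISS  vc=[]
1: 0xb3 (blk 11, set 3) → L1-HIT  vc=[]
2: 0xbf (blk 11, set 3) → L1-HIT  vc=[]
3: 0x2b7 (blk 43, set 3) → MISS  vc=[11]
4: 0xbc (blk 11, set 3) → VC-HIT  vc=[43]
5: 0x11f (blk 17, set 1) → MISS  vc=[43]
6: 0xb8 (blk 11, set 3) → L1-HIT  vc=[43]
7: 0xbe (blk 11, set 3) → L1-HIT  vc=[43]
8: 0x1f5 (blk 31, set 7) → MISS  vc=[43]
9: 0xbf (blk 11, set 3) → L1-HIT  vc=[43]
10: 0xf1 (blk 15, set 7) → MISS  vc=[43, 31]
11: 0x179 (blk 23, set 7) → MISS  vc=[43, 31, 15]
12: 0xfe (blk 15, set 7) → VC-HIT  vc=[43, 31, 23]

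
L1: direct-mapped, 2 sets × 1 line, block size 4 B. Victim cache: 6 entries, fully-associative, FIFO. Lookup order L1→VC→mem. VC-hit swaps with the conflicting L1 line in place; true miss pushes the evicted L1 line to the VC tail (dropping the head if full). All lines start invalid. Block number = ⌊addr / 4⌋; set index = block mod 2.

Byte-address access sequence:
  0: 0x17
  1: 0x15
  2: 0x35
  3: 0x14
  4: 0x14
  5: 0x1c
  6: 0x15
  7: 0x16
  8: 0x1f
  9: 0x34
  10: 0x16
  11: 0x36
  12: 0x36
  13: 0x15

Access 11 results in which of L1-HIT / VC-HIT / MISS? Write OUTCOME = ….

OUTCOME = VC-HIT

  [0] addr=0x17 blk=5 s=1: MISS | VC []
  [1] addr=0x15 blk=5 s=1: L1-HIT | VC []
  [2] addr=0x35 blk=13 s=1: MISS | VC [5]
  [3] addr=0x14 blk=5 s=1: VC-HIT | VC [13]
  [4] addr=0x14 blk=5 s=1: L1-HIT | VC [13]
  [5] addr=0x1c blk=7 s=1: MISS | VC [13, 5]
  [6] addr=0x15 blk=5 s=1: VC-HIT | VC [13, 7]
  [7] addr=0x16 blk=5 s=1: L1-HIT | VC [13, 7]
  [8] addr=0x1f blk=7 s=1: VC-HIT | VC [13, 5]
  [9] addr=0x34 blk=13 s=1: VC-HIT | VC [7, 5]
  [10] addr=0x16 blk=5 s=1: VC-HIT | VC [7, 13]
  [11] addr=0x36 blk=13 s=1: VC-HIT | VC [7, 5]
  [12] addr=0x36 blk=13 s=1: L1-HIT | VC [7, 5]
  [13] addr=0x15 blk=5 s=1: VC-HIT | VC [7, 13]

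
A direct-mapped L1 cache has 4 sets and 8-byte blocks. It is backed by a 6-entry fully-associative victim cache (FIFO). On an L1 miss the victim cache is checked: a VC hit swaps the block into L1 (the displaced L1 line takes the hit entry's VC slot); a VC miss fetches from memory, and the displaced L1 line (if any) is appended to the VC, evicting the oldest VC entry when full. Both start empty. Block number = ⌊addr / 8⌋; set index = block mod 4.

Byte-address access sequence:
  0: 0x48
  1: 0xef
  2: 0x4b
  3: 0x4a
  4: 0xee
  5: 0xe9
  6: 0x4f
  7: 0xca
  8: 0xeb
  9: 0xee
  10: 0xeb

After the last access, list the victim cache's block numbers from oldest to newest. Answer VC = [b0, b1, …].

  [0] addr=0x48 blk=9 s=1: MISS | VC []
  [1] addr=0xef blk=29 s=1: MISS | VC [9]
  [2] addr=0x4b blk=9 s=1: VC-HIT | VC [29]
  [3] addr=0x4a blk=9 s=1: L1-HIT | VC [29]
  [4] addr=0xee blk=29 s=1: VC-HIT | VC [9]
  [5] addr=0xe9 blk=29 s=1: L1-HIT | VC [9]
  [6] addr=0x4f blk=9 s=1: VC-HIT | VC [29]
  [7] addr=0xca blk=25 s=1: MISS | VC [29, 9]
  [8] addr=0xeb blk=29 s=1: VC-HIT | VC [25, 9]
  [9] addr=0xee blk=29 s=1: L1-HIT | VC [25, 9]
  [10] addr=0xeb blk=29 s=1: L1-HIT | VC [25, 9]

VC = [25, 9]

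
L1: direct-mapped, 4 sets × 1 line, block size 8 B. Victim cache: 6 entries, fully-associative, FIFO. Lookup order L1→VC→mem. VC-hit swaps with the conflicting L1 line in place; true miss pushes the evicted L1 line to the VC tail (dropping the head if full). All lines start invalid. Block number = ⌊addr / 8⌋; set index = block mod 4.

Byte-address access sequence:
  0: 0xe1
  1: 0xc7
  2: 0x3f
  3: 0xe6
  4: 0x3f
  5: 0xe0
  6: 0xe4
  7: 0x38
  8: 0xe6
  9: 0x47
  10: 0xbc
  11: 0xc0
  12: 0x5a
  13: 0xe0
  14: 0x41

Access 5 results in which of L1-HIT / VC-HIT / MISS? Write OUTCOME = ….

0: 0xe1 (blk 28, set 0) → MISS  vc=[]
1: 0xc7 (blk 24, set 0) → MISS  vc=[28]
2: 0x3f (blk 7, set 3) → MISS  vc=[28]
3: 0xe6 (blk 28, set 0) → VC-HIT  vc=[24]
4: 0x3f (blk 7, set 3) → L1-HIT  vc=[24]
5: 0xe0 (blk 28, set 0) → L1-HIT  vc=[24]
6: 0xe4 (blk 28, set 0) → L1-HIT  vc=[24]
7: 0x38 (blk 7, set 3) → L1-HIT  vc=[24]
8: 0xe6 (blk 28, set 0) → L1-HIT  vc=[24]
9: 0x47 (blk 8, set 0) → MISS  vc=[24, 28]
10: 0xbc (blk 23, set 3) → MISS  vc=[24, 28, 7]
11: 0xc0 (blk 24, set 0) → VC-HIT  vc=[8, 28, 7]
12: 0x5a (blk 11, set 3) → MISS  vc=[8, 28, 7, 23]
13: 0xe0 (blk 28, set 0) → VC-HIT  vc=[8, 24, 7, 23]
14: 0x41 (blk 8, set 0) → VC-HIT  vc=[28, 24, 7, 23]

OUTCOME = L1-HIT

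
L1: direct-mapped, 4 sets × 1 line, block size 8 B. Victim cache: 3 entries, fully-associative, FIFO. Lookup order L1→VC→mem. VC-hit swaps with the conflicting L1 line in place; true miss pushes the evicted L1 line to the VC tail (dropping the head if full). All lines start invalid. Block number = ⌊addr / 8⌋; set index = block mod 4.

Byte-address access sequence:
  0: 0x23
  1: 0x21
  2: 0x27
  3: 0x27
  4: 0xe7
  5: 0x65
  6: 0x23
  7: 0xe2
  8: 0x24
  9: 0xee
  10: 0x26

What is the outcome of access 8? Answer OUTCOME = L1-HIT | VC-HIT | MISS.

0: 0x23 (blk 4, set 0) → MISS  vc=[]
1: 0x21 (blk 4, set 0) → L1-HIT  vc=[]
2: 0x27 (blk 4, set 0) → L1-HIT  vc=[]
3: 0x27 (blk 4, set 0) → L1-HIT  vc=[]
4: 0xe7 (blk 28, set 0) → MISS  vc=[4]
5: 0x65 (blk 12, set 0) → MISS  vc=[4, 28]
6: 0x23 (blk 4, set 0) → VC-HIT  vc=[12, 28]
7: 0xe2 (blk 28, set 0) → VC-HIT  vc=[12, 4]
8: 0x24 (blk 4, set 0) → VC-HIT  vc=[12, 28]
9: 0xee (blk 29, set 1) → MISS  vc=[12, 28]
10: 0x26 (blk 4, set 0) → L1-HIT  vc=[12, 28]

OUTCOME = VC-HIT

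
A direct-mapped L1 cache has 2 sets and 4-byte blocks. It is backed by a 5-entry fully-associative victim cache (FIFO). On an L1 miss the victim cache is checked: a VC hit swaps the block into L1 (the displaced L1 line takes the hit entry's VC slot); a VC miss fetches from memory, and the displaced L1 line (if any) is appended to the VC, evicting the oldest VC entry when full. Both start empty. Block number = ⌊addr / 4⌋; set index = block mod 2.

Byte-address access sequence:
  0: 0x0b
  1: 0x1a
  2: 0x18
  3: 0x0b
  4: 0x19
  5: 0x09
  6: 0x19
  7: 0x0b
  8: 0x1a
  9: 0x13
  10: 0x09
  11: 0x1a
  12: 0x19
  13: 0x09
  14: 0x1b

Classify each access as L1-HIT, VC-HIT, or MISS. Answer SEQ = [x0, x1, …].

SEQ = [MISS, MISS, L1-HIT, VC-HIT, VC-HIT, VC-HIT, VC-HIT, VC-HIT, VC-HIT, MISS, VC-HIT, VC-HIT, L1-HIT, VC-HIT, VC-HIT]

  [0] addr=0xb blk=2 s=0: MISS | VC []
  [1] addr=0x1a blk=6 s=0: MISS | VC [2]
  [2] addr=0x18 blk=6 s=0: L1-HIT | VC [2]
  [3] addr=0xb blk=2 s=0: VC-HIT | VC [6]
  [4] addr=0x19 blk=6 s=0: VC-HIT | VC [2]
  [5] addr=0x9 blk=2 s=0: VC-HIT | VC [6]
  [6] addr=0x19 blk=6 s=0: VC-HIT | VC [2]
  [7] addr=0xb blk=2 s=0: VC-HIT | VC [6]
  [8] addr=0x1a blk=6 s=0: VC-HIT | VC [2]
  [9] addr=0x13 blk=4 s=0: MISS | VC [2, 6]
  [10] addr=0x9 blk=2 s=0: VC-HIT | VC [4, 6]
  [11] addr=0x1a blk=6 s=0: VC-HIT | VC [4, 2]
  [12] addr=0x19 blk=6 s=0: L1-HIT | VC [4, 2]
  [13] addr=0x9 blk=2 s=0: VC-HIT | VC [4, 6]
  [14] addr=0x1b blk=6 s=0: VC-HIT | VC [4, 2]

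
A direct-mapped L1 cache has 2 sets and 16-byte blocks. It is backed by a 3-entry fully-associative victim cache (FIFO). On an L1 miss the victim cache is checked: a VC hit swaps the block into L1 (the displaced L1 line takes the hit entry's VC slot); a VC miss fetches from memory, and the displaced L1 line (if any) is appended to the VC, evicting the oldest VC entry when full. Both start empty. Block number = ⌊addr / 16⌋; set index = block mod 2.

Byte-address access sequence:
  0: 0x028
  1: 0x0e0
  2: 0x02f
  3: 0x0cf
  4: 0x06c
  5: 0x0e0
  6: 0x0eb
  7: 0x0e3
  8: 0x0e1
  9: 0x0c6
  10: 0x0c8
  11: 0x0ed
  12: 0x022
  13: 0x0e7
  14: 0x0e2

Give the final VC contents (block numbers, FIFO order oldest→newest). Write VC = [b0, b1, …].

0: 0x28 (blk 2, set 0) → MISS  vc=[]
1: 0xe0 (blk 14, set 0) → MISS  vc=[2]
2: 0x2f (blk 2, set 0) → VC-HIT  vc=[14]
3: 0xcf (blk 12, set 0) → MISS  vc=[14, 2]
4: 0x6c (blk 6, set 0) → MISS  vc=[14, 2, 12]
5: 0xe0 (blk 14, set 0) → VC-HIT  vc=[6, 2, 12]
6: 0xeb (blk 14, set 0) → L1-HIT  vc=[6, 2, 12]
7: 0xe3 (blk 14, set 0) → L1-HIT  vc=[6, 2, 12]
8: 0xe1 (blk 14, set 0) → L1-HIT  vc=[6, 2, 12]
9: 0xc6 (blk 12, set 0) → VC-HIT  vc=[6, 2, 14]
10: 0xc8 (blk 12, set 0) → L1-HIT  vc=[6, 2, 14]
11: 0xed (blk 14, set 0) → VC-HIT  vc=[6, 2, 12]
12: 0x22 (blk 2, set 0) → VC-HIT  vc=[6, 14, 12]
13: 0xe7 (blk 14, set 0) → VC-HIT  vc=[6, 2, 12]
14: 0xe2 (blk 14, set 0) → L1-HIT  vc=[6, 2, 12]

VC = [6, 2, 12]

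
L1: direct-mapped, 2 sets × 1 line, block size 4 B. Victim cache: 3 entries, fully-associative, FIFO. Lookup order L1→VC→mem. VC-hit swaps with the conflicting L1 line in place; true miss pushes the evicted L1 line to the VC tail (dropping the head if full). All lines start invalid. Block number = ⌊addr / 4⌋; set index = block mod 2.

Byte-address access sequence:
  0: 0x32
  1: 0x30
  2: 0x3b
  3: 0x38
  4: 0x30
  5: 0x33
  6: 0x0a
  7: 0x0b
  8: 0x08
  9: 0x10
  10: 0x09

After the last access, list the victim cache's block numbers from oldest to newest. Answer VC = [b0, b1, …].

0: 0x32 (blk 12, set 0) → MISS  vc=[]
1: 0x30 (blk 12, set 0) → L1-HIT  vc=[]
2: 0x3b (blk 14, set 0) → MISS  vc=[12]
3: 0x38 (blk 14, set 0) → L1-HIT  vc=[12]
4: 0x30 (blk 12, set 0) → VC-HIT  vc=[14]
5: 0x33 (blk 12, set 0) → L1-HIT  vc=[14]
6: 0xa (blk 2, set 0) → MISS  vc=[14, 12]
7: 0xb (blk 2, set 0) → L1-HIT  vc=[14, 12]
8: 0x8 (blk 2, set 0) → L1-HIT  vc=[14, 12]
9: 0x10 (blk 4, set 0) → MISS  vc=[14, 12, 2]
10: 0x9 (blk 2, set 0) → VC-HIT  vc=[14, 12, 4]

VC = [14, 12, 4]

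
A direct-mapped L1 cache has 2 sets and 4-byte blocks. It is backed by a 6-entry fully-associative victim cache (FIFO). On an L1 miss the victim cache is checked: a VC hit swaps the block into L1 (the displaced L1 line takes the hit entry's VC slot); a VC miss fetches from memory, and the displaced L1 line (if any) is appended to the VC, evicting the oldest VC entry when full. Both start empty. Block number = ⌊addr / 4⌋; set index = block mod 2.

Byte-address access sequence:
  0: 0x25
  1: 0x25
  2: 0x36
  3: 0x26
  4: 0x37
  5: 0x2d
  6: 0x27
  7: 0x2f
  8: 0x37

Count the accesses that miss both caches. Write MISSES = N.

0: 0x25 (blk 9, set 1) → MISS  vc=[]
1: 0x25 (blk 9, set 1) → L1-HIT  vc=[]
2: 0x36 (blk 13, set 1) → MISS  vc=[9]
3: 0x26 (blk 9, set 1) → VC-HIT  vc=[13]
4: 0x37 (blk 13, set 1) → VC-HIT  vc=[9]
5: 0x2d (blk 11, set 1) → MISS  vc=[9, 13]
6: 0x27 (blk 9, set 1) → VC-HIT  vc=[11, 13]
7: 0x2f (blk 11, set 1) → VC-HIT  vc=[9, 13]
8: 0x37 (blk 13, set 1) → VC-HIT  vc=[9, 11]

MISSES = 3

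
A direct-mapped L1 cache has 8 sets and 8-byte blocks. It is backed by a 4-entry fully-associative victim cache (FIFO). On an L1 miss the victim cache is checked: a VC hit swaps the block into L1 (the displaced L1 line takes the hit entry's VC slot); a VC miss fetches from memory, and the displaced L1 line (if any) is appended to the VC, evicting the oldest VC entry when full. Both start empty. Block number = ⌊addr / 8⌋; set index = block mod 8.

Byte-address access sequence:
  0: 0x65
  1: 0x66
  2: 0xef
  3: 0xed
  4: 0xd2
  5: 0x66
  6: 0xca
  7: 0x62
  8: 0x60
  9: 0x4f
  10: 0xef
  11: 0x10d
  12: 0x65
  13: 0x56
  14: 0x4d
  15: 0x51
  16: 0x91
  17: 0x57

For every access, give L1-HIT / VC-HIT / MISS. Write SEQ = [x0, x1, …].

SEQ = [MISS, L1-HIT, MISS, L1-HIT, MISS, L1-HIT, MISS, L1-HIT, L1-HIT, MISS, L1-HIT, MISS, L1-HIT, MISS, VC-HIT, L1-HIT, MISS, VC-HIT]

#0 0x65→b12/s4 MISS; vc=[]
#1 0x66→b12/s4 L1-HIT; vc=[]
#2 0xef→b29/s5 MISS; vc=[]
#3 0xed→b29/s5 L1-HIT; vc=[]
#4 0xd2→b26/s2 MISS; vc=[]
#5 0x66→b12/s4 L1-HIT; vc=[]
#6 0xca→b25/s1 MISS; vc=[]
#7 0x62→b12/s4 L1-HIT; vc=[]
#8 0x60→b12/s4 L1-HIT; vc=[]
#9 0x4f→b9/s1 MISS; vc=[25]
#10 0xef→b29/s5 L1-HIT; vc=[25]
#11 0x10d→b33/s1 MISS; vc=[25,9]
#12 0x65→b12/s4 L1-HIT; vc=[25,9]
#13 0x56→b10/s2 MISS; vc=[25,9,26]
#14 0x4d→b9/s1 VC-HIT; vc=[25,33,26]
#15 0x51→b10/s2 L1-HIT; vc=[25,33,26]
#16 0x91→b18/s2 MISS; vc=[25,33,26,10]
#17 0x57→b10/s2 VC-HIT; vc=[25,33,26,18]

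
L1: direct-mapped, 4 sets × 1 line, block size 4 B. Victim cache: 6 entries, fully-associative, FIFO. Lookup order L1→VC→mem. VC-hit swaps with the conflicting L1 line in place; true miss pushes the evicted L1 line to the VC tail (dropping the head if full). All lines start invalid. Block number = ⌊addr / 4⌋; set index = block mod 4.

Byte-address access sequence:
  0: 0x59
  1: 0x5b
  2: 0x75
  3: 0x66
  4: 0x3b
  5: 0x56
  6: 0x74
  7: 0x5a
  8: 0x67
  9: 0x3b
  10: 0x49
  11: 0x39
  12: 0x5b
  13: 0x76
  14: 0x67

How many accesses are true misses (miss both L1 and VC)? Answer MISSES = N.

MISSES = 6

0: 0x59 (blk 22, set 2) → MISS  vc=[]
1: 0x5b (blk 22, set 2) → L1-HIT  vc=[]
2: 0x75 (blk 29, set 1) → MISS  vc=[]
3: 0x66 (blk 25, set 1) → MISS  vc=[29]
4: 0x3b (blk 14, set 2) → MISS  vc=[29, 22]
5: 0x56 (blk 21, set 1) → MISS  vc=[29, 22, 25]
6: 0x74 (blk 29, set 1) → VC-HIT  vc=[21, 22, 25]
7: 0x5a (blk 22, set 2) → VC-HIT  vc=[21, 14, 25]
8: 0x67 (blk 25, set 1) → VC-HIT  vc=[21, 14, 29]
9: 0x3b (blk 14, set 2) → VC-HIT  vc=[21, 22, 29]
10: 0x49 (blk 18, set 2) → MISS  vc=[21, 22, 29, 14]
11: 0x39 (blk 14, set 2) → VC-HIT  vc=[21, 22, 29, 18]
12: 0x5b (blk 22, set 2) → VC-HIT  vc=[21, 14, 29, 18]
13: 0x76 (blk 29, set 1) → VC-HIT  vc=[21, 14, 25, 18]
14: 0x67 (blk 25, set 1) → VC-HIT  vc=[21, 14, 29, 18]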